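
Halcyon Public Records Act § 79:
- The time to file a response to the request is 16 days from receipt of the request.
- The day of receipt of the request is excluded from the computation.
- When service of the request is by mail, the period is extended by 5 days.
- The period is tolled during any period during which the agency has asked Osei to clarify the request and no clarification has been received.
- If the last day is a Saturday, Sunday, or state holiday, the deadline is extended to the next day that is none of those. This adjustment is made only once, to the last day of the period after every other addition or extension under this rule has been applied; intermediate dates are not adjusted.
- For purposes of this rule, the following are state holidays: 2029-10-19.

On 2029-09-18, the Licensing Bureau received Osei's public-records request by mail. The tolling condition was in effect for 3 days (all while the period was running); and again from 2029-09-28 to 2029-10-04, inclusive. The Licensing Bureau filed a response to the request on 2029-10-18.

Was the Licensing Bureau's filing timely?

Yes

16 days after 2029-09-18 is October 4, 2029.
Service was by mail, adding 5 days: October 4, 2029 + 5 days = October 9, 2029.
Tolling adds 3 days: October 9, 2029 + 3 days = October 12, 2029.
From September 28, 2029 through October 4, 2029 inclusive is 7 days; tolling adds 7 days: October 12, 2029 + 7 days = October 19, 2029.
October 19, 2029 is a listed holiday; October 20, 2029 is Saturday; October 21, 2029 is Sunday. The next qualifying day is October 22, 2029.
The deadline is October 22, 2029; the filing on October 18, 2029 is on or before that date.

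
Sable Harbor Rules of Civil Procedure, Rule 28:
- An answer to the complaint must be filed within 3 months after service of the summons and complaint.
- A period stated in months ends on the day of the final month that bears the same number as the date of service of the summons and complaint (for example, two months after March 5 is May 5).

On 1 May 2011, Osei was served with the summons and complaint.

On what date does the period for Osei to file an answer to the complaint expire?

August 1, 2011

3 months after 1 May 2011 is August 1, 2011.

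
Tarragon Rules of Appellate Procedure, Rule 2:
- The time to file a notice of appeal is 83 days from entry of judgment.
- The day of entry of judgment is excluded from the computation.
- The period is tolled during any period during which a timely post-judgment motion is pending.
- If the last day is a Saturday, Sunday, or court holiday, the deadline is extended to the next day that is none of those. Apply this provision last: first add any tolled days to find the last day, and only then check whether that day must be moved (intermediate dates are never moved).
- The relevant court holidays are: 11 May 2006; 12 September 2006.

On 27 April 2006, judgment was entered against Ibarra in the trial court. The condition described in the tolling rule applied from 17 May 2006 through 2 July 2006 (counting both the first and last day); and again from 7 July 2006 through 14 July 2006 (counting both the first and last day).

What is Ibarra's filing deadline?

September 13, 2006

83 days after 27 April 2006 is July 19, 2006.
From May 17, 2006 through July 2, 2006 inclusive is 47 days; tolling adds 47 days: July 19, 2006 + 47 days = September 4, 2006.
From July 7, 2006 through July 14, 2006 inclusive is 8 days; tolling adds 8 days: September 4, 2006 + 8 days = September 12, 2006.
September 12, 2006 is a listed holiday. The next qualifying day is September 13, 2006.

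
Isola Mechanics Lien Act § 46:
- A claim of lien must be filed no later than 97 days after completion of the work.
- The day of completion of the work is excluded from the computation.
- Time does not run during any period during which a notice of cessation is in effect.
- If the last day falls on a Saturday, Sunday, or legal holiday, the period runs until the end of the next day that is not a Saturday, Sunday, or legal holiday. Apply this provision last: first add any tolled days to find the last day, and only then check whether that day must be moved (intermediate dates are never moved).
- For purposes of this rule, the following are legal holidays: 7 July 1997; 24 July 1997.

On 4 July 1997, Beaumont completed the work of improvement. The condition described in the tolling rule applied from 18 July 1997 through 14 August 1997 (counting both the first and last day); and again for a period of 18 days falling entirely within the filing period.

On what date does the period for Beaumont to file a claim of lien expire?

November 24, 1997

97 days after 4 July 1997 is October 9, 1997.
From July 18, 1997 through August 14, 1997 inclusive is 28 days; tolling adds 28 days: October 9, 1997 + 28 days = November 6, 1997.
Tolling adds 18 days: November 6, 1997 + 18 days = November 24, 1997.
November 24, 1997 is a Monday and not a legal holiday, so no extension applies.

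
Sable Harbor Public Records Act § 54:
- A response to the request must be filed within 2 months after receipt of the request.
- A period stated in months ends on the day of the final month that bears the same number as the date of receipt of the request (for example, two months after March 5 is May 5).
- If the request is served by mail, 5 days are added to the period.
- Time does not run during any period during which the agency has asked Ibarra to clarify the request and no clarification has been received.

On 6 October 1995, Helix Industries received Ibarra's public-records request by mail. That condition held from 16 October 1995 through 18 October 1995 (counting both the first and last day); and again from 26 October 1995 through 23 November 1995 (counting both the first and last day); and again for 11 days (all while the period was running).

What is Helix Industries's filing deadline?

2 months after 6 October 1995 is December 6, 1995.
Service was by mail, adding 5 days: December 6, 1995 + 5 days = December 11, 1995.
From October 16, 1995 through October 18, 1995 inclusive is 3 days; tolling adds 3 days: December 11, 1995 + 3 days = December 14, 1995.
From October 26, 1995 through November 23, 1995 inclusive is 29 days; tolling adds 29 days: December 14, 1995 + 29 days = January 12, 1996.
Tolling adds 11 days: January 12, 1996 + 11 days = January 23, 1996.

January 23, 1996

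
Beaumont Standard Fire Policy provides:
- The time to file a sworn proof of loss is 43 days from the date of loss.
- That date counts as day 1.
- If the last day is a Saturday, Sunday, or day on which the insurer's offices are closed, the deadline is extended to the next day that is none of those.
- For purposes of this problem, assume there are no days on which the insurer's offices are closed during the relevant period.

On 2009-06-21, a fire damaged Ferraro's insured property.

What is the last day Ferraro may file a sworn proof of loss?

August 3, 2009

Counting 2009-06-21 as day 1, day 43 is August 2, 2009.
August 2, 2009 is Sunday. The next qualifying day is August 3, 2009.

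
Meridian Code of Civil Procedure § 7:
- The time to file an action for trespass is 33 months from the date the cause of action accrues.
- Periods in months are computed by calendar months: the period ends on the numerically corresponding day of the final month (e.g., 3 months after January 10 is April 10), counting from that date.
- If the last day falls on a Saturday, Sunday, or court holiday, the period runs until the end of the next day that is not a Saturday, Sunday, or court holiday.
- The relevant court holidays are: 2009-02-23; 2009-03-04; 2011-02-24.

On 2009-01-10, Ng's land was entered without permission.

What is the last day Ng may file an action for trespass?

October 10, 2011

33 months after 2009-01-10 is October 10, 2011.
October 10, 2011 is a Monday and not a court holiday, so no extension applies.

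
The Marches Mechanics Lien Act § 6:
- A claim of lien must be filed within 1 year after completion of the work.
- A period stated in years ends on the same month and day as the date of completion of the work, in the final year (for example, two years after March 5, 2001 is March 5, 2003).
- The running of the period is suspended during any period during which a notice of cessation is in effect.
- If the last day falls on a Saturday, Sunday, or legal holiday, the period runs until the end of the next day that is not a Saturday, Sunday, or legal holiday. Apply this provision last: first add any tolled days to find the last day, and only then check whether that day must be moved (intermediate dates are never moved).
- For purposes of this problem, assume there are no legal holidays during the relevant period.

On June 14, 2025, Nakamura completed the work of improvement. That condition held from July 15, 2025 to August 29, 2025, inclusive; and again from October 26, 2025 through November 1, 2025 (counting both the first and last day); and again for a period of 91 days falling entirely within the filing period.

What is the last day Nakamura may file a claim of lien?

November 5, 2026

1 year after June 14, 2025 is June 14, 2026.
From July 15, 2025 through August 29, 2025 inclusive is 46 days; tolling adds 46 days: June 14, 2026 + 46 days = July 30, 2026.
From October 26, 2025 through November 1, 2025 inclusive is 7 days; tolling adds 7 days: July 30, 2026 + 7 days = August 6, 2026.
Tolling adds 91 days: August 6, 2026 + 91 days = November 5, 2026.
November 5, 2026 is a Thursday and not a legal holiday, so no extension applies.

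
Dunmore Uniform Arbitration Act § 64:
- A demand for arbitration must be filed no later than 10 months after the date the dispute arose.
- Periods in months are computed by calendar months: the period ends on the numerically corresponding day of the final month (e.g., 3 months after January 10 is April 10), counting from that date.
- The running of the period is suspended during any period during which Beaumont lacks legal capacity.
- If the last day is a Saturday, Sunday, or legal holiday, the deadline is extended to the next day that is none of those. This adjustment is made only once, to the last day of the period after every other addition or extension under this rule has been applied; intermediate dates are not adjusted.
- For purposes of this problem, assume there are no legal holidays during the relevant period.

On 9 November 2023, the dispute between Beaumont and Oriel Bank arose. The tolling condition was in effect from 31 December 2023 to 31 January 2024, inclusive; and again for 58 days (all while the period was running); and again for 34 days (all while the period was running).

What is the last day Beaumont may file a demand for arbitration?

January 13, 2025

10 months after 9 November 2023 is September 9, 2024.
From December 31, 2023 through January 31, 2024 inclusive is 32 days; tolling adds 32 days: September 9, 2024 + 32 days = October 11, 2024.
Tolling adds 58 days: October 11, 2024 + 58 days = December 8, 2024.
Tolling adds 34 days: December 8, 2024 + 34 days = January 11, 2025.
January 11, 2025 is Saturday; January 12, 2025 is Sunday. The next qualifying day is January 13, 2025.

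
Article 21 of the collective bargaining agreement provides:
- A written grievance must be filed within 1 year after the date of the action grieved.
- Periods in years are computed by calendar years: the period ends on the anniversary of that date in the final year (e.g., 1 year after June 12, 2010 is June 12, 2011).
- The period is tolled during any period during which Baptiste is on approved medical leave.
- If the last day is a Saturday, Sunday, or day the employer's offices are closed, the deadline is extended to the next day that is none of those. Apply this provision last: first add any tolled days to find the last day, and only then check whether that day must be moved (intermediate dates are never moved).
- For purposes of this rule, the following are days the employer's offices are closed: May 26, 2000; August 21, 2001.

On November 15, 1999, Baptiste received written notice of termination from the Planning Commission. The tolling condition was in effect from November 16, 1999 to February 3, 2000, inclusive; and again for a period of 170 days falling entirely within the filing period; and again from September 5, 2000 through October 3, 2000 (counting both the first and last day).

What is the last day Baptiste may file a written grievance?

1 year after November 15, 1999 is November 15, 2000.
From November 16, 1999 through February 3, 2000 inclusive is 80 days; tolling adds 80 days: November 15, 2000 + 80 days = February 3, 2001.
Tolling adds 170 days: February 3, 2001 + 170 days = July 23, 2001.
From September 5, 2000 through October 3, 2000 inclusive is 29 days; tolling adds 29 days: July 23, 2001 + 29 days = August 21, 2001.
August 21, 2001 is a listed holiday. The next qualifying day is August 22, 2001.

August 22, 2001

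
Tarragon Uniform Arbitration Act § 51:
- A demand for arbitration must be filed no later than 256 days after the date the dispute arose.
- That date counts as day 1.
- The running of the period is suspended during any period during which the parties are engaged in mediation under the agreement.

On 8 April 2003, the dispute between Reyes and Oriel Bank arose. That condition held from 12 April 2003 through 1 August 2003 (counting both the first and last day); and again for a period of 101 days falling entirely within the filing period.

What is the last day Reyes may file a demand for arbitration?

July 19, 2004

Counting 8 April 2003 as day 1, day 256 is December 19, 2003.
From April 12, 2003 through August 1, 2003 inclusive is 112 days; tolling adds 112 days: December 19, 2003 + 112 days = April 9, 2004.
Tolling adds 101 days: April 9, 2004 + 101 days = July 19, 2004.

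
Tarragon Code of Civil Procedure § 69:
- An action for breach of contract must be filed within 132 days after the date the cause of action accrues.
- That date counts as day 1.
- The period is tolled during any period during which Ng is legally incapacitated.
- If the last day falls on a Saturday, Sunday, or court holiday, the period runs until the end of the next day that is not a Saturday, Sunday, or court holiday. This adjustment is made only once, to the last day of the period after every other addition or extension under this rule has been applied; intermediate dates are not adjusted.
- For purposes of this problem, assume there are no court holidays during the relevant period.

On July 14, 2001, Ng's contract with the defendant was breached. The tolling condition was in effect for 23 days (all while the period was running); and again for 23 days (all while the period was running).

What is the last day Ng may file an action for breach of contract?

January 7, 2002

Counting July 14, 2001 as day 1, day 132 is November 22, 2001.
Tolling adds 23 days: November 22, 2001 + 23 days = December 15, 2001.
Tolling adds 23 days: December 15, 2001 + 23 days = January 7, 2002.
January 7, 2002 is a Monday and not a court holiday, so no extension applies.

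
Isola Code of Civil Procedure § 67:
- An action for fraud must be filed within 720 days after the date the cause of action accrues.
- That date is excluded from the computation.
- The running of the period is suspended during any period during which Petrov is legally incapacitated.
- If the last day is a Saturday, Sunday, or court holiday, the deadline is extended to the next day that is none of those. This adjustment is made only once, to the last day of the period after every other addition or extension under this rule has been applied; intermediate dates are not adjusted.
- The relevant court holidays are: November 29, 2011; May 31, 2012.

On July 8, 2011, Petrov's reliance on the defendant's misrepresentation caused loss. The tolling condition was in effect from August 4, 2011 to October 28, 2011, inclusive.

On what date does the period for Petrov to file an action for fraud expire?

720 days after July 8, 2011 is June 27, 2013.
From August 4, 2011 through October 28, 2011 inclusive is 86 days; tolling adds 86 days: June 27, 2013 + 86 days = September 21, 2013.
September 21, 2013 is Saturday; September 22, 2013 is Sunday. The next qualifying day is September 23, 2013.

September 23, 2013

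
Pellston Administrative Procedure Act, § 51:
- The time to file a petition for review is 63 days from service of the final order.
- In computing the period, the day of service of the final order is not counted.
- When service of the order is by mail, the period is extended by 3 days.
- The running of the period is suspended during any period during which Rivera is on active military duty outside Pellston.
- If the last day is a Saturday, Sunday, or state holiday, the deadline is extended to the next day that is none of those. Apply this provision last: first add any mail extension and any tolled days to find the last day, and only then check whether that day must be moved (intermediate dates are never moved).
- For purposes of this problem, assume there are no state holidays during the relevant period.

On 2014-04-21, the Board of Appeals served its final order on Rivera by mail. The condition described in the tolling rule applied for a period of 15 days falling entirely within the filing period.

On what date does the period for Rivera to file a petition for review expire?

63 days after 2014-04-21 is June 23, 2014.
Service was by mail, adding 3 days: June 23, 2014 + 3 days = June 26, 2014.
Tolling adds 15 days: June 26, 2014 + 15 days = July 11, 2014.
July 11, 2014 is a Friday and not a state holiday, so no extension applies.

July 11, 2014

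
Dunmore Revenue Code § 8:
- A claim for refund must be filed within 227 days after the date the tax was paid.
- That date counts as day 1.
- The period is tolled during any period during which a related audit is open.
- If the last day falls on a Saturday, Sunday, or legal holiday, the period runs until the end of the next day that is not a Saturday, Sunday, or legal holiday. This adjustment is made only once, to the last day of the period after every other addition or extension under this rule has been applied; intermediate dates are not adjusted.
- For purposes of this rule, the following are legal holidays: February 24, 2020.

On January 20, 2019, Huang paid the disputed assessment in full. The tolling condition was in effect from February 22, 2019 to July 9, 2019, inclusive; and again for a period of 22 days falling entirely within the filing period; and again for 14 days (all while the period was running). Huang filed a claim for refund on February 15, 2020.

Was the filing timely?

Counting January 20, 2019 as day 1, day 227 is September 3, 2019.
From February 22, 2019 through July 9, 2019 inclusive is 138 days; tolling adds 138 days: September 3, 2019 + 138 days = January 19, 2020.
Tolling adds 22 days: January 19, 2020 + 22 days = February 10, 2020.
Tolling adds 14 days: February 10, 2020 + 14 days = February 24, 2020.
February 24, 2020 is a listed holiday. The next qualifying day is February 25, 2020.
The deadline is February 25, 2020; the filing on February 15, 2020 is on or before that date.

Yes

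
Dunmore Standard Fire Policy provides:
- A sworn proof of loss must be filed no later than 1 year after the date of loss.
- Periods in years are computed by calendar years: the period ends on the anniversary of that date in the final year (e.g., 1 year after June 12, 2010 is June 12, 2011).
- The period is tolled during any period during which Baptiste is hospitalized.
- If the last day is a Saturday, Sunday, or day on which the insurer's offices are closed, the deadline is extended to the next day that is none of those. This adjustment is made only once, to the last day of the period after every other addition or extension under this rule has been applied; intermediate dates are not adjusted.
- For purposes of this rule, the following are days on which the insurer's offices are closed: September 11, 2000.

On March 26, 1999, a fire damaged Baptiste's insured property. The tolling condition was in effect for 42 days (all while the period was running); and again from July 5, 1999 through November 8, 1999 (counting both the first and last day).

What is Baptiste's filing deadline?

September 12, 2000

1 year after March 26, 1999 is March 26, 2000.
Tolling adds 42 days: March 26, 2000 + 42 days = May 7, 2000.
From July 5, 1999 through November 8, 1999 inclusive is 127 days; tolling adds 127 days: May 7, 2000 + 127 days = September 11, 2000.
September 11, 2000 is a listed holiday. The next qualifying day is September 12, 2000.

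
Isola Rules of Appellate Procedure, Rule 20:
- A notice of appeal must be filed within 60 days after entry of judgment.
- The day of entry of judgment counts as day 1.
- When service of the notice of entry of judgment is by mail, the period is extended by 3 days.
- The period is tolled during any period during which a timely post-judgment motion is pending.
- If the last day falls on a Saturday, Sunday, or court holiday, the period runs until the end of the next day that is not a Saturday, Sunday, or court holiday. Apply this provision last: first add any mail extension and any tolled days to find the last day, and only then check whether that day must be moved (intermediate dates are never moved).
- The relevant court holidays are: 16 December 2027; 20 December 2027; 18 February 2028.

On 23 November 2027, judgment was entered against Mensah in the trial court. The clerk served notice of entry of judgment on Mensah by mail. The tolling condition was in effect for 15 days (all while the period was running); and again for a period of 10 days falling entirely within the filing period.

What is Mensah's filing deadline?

February 21, 2028

Counting 23 November 2027 as day 1, day 60 is January 21, 2028.
Service was by mail, adding 3 days: January 21, 2028 + 3 days = January 24, 2028.
Tolling adds 15 days: January 24, 2028 + 15 days = February 8, 2028.
Tolling adds 10 days: February 8, 2028 + 10 days = February 18, 2028.
February 18, 2028 is a listed holiday; February 19, 2028 is Saturday; February 20, 2028 is Sunday. The next qualifying day is February 21, 2028.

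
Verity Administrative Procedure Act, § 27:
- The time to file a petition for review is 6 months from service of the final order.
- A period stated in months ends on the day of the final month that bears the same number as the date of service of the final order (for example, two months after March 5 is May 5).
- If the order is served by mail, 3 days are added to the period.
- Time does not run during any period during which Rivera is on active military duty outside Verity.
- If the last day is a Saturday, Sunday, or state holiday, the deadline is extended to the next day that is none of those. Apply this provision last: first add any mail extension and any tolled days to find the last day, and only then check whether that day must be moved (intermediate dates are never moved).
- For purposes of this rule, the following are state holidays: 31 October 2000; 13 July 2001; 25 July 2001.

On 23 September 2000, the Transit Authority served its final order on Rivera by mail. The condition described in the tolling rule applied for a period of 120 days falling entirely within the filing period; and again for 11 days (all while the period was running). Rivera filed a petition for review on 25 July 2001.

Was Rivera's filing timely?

6 months after 23 September 2000 is March 23, 2001.
Service was by mail, adding 3 days: March 23, 2001 + 3 days = March 26, 2001.
Tolling adds 120 days: March 26, 2001 + 120 days = July 24, 2001.
Tolling adds 11 days: July 24, 2001 + 11 days = August 4, 2001.
August 4, 2001 is Saturday; August 5, 2001 is Sunday. The next qualifying day is August 6, 2001.
The deadline is August 6, 2001; the filing on July 25, 2001 is on or before that date.

Yes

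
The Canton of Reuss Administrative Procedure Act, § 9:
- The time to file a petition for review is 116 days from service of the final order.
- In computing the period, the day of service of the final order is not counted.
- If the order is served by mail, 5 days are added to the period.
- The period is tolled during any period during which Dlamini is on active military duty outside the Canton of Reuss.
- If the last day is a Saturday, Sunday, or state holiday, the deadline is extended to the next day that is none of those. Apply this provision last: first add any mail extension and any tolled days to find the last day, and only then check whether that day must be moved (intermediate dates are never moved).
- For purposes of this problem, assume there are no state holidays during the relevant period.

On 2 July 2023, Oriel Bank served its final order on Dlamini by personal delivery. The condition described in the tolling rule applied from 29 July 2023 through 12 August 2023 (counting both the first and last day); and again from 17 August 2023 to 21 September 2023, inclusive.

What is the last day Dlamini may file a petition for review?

116 days after 2 July 2023 is October 26, 2023.
Service was not by mail, so no mail extension applies.
From July 29, 2023 through August 12, 2023 inclusive is 15 days; tolling adds 15 days: October 26, 2023 + 15 days = November 10, 2023.
From August 17, 2023 through September 21, 2023 inclusive is 36 days; tolling adds 36 days: November 10, 2023 + 36 days = December 16, 2023.
December 16, 2023 is Saturday; December 17, 2023 is Sunday. The next qualifying day is December 18, 2023.

December 18, 2023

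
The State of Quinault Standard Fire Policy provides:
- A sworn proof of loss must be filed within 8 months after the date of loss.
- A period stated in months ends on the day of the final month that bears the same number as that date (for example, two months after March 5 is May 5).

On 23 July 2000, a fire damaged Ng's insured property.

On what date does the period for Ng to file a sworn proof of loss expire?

March 23, 2001

8 months after 23 July 2000 is March 23, 2001.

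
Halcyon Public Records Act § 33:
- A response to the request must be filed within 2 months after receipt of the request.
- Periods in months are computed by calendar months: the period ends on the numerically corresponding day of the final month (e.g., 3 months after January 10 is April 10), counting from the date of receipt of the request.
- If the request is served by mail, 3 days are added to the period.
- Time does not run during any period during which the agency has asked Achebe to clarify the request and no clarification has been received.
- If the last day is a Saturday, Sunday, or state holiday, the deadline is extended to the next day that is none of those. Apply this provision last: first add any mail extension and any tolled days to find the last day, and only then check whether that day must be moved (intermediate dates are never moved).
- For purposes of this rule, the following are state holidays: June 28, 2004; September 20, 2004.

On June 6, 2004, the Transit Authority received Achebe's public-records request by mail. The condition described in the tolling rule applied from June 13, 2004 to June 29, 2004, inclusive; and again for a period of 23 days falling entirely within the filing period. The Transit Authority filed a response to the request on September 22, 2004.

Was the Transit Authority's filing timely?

2 months after June 6, 2004 is August 6, 2004.
Service was by mail, adding 3 days: August 6, 2004 + 3 days = August 9, 2004.
From June 13, 2004 through June 29, 2004 inclusive is 17 days; tolling adds 17 days: August 9, 2004 + 17 days = August 26, 2004.
Tolling adds 23 days: August 26, 2004 + 23 days = September 18, 2004.
September 18, 2004 is Saturday; September 19, 2004 is Sunday; September 20, 2004 is a listed holiday. The next qualifying day is September 21, 2004.
The deadline is September 21, 2004; the filing on September 22, 2004 is after that date.

No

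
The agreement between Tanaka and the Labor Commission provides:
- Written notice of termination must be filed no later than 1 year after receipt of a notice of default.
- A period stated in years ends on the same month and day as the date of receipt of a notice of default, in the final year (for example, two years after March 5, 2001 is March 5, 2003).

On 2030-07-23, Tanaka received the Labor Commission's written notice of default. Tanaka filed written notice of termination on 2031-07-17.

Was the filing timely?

1 year after 2030-07-23 is July 23, 2031.
The deadline is July 23, 2031; the filing on July 17, 2031 is on or before that date.

Yes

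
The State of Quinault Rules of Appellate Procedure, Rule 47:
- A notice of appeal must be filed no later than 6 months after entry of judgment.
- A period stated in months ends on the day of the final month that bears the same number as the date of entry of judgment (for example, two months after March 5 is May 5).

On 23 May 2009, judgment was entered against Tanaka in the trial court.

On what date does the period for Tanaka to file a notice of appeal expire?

6 months after 23 May 2009 is November 23, 2009.

November 23, 2009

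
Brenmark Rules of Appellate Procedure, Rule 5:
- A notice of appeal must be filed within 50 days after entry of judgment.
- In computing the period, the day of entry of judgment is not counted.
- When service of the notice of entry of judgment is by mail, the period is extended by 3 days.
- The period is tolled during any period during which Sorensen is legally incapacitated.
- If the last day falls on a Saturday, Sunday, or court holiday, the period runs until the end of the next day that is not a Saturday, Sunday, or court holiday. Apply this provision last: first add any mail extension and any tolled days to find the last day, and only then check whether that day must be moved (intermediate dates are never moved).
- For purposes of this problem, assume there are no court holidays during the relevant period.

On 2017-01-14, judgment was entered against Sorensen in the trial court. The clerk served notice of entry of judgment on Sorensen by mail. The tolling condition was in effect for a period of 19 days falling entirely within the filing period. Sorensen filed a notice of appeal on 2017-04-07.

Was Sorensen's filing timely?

No

50 days after 2017-01-14 is March 5, 2017.
Service was by mail, adding 3 days: March 5, 2017 + 3 days = March 8, 2017.
Tolling adds 19 days: March 8, 2017 + 19 days = March 27, 2017.
March 27, 2017 is a Monday and not a court holiday, so no extension applies.
The deadline is March 27, 2017; the filing on April 7, 2017 is after that date.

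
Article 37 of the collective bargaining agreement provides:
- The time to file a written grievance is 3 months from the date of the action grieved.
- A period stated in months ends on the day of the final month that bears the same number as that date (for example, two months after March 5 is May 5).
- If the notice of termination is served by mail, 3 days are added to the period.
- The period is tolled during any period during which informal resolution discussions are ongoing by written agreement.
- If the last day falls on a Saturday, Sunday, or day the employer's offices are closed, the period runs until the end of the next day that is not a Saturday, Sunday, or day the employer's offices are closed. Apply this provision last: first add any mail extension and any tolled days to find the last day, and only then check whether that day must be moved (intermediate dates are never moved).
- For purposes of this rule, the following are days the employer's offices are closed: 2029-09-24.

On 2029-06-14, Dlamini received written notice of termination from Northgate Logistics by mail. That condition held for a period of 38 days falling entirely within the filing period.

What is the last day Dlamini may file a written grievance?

October 25, 2029

3 months after 2029-06-14 is September 14, 2029.
Service was by mail, adding 3 days: September 14, 2029 + 3 days = September 17, 2029.
Tolling adds 38 days: September 17, 2029 + 38 days = October 25, 2029.
October 25, 2029 is a Thursday and not a day the employer's offices are closed, so no extension applies.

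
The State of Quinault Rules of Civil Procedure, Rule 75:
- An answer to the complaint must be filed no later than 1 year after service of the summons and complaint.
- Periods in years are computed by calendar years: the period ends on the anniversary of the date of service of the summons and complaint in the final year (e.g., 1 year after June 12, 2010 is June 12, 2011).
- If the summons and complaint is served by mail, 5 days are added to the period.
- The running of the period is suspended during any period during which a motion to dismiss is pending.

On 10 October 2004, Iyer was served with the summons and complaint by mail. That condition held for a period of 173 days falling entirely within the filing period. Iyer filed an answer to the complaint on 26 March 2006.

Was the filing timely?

Yes

1 year after 10 October 2004 is October 10, 2005.
Service was by mail, adding 5 days: October 10, 2005 + 5 days = October 15, 2005.
Tolling adds 173 days: October 15, 2005 + 173 days = April 6, 2006.
The deadline is April 6, 2006; the filing on March 26, 2006 is on or before that date.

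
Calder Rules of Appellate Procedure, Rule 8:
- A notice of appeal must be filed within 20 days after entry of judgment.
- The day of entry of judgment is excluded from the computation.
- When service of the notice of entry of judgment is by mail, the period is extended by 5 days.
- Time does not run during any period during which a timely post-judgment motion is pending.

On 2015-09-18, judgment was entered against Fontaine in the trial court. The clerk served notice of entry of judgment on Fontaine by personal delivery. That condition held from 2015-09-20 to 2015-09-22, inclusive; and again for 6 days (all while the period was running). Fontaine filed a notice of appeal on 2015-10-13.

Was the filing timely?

20 days after 2015-09-18 is October 8, 2015.
Service was not by mail, so no mail extension applies.
From September 20, 2015 through September 22, 2015 inclusive is 3 days; tolling adds 3 days: October 8, 2015 + 3 days = October 11, 2015.
Tolling adds 6 days: October 11, 2015 + 6 days = October 17, 2015.
The deadline is October 17, 2015; the filing on October 13, 2015 is on or before that date.

Yes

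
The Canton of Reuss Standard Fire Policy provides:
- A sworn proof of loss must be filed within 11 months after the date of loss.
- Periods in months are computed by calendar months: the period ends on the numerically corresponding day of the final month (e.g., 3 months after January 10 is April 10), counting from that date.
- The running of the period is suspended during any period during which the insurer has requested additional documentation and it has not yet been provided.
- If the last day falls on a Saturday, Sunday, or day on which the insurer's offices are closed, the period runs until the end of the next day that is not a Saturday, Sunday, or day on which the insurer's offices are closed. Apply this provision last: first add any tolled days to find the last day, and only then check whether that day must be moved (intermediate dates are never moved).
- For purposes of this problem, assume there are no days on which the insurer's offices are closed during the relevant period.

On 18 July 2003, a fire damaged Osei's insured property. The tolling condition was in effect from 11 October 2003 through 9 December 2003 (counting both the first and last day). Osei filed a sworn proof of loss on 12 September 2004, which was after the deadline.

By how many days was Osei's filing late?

26 days

11 months after 18 July 2003 is June 18, 2004.
From October 11, 2003 through December 9, 2003 inclusive is 60 days; tolling adds 60 days: June 18, 2004 + 60 days = August 17, 2004.
August 17, 2004 is a Tuesday and not a day on which the insurer's offices are closed, so no extension applies.
The deadline is August 17, 2004; from August 17, 2004 to September 12, 2004 is 26 days.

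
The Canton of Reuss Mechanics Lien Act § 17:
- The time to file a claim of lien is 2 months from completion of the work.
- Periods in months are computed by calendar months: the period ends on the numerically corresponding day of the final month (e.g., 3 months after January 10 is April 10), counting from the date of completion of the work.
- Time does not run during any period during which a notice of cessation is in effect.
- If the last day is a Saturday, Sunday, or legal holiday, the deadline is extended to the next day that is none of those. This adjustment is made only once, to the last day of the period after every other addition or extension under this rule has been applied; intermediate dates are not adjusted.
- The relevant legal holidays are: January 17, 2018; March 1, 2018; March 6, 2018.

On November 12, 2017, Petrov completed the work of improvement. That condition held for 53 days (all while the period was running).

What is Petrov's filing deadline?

2 months after November 12, 2017 is January 12, 2018.
Tolling adds 53 days: January 12, 2018 + 53 days = March 6, 2018.
March 6, 2018 is a listed holiday. The next qualifying day is March 7, 2018.

March 7, 2018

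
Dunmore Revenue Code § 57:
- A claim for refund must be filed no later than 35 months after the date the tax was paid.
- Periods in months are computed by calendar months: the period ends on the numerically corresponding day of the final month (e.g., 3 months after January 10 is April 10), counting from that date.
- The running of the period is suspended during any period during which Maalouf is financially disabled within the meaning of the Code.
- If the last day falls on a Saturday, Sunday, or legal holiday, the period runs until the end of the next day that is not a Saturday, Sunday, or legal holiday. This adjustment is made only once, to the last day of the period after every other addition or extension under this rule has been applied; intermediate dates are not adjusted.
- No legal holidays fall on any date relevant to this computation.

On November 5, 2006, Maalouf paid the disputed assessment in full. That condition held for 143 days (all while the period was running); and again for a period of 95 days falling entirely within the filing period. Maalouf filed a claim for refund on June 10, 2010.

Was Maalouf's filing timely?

No

35 months after November 5, 2006 is October 5, 2009.
Tolling adds 143 days: October 5, 2009 + 143 days = February 25, 2010.
Tolling adds 95 days: February 25, 2010 + 95 days = May 31, 2010.
May 31, 2010 is a Monday and not a legal holiday, so no extension applies.
The deadline is May 31, 2010; the filing on June 10, 2010 is after that date.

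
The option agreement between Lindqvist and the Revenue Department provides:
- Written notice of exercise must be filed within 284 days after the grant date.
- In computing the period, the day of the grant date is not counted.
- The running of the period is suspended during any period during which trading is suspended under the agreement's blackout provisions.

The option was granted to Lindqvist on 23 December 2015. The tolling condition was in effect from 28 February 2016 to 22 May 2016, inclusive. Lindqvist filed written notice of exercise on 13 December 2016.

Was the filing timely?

284 days after 23 December 2015 is October 2, 2016.
From February 28, 2016 through May 22, 2016 inclusive is 85 days; tolling adds 85 days: October 2, 2016 + 85 days = December 26, 2016.
The deadline is December 26, 2016; the filing on December 13, 2016 is on or before that date.

Yes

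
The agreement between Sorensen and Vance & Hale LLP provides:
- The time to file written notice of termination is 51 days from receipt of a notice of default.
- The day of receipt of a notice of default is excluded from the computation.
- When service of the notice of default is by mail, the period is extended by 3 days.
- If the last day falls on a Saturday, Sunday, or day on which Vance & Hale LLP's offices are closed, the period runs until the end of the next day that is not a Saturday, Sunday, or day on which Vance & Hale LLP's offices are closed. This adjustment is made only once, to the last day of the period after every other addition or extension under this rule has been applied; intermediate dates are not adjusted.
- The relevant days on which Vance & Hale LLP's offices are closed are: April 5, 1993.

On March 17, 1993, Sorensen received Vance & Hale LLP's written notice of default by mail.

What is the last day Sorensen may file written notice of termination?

51 days after March 17, 1993 is May 7, 1993.
Service was by mail, adding 3 days: May 7, 1993 + 3 days = May 10, 1993.
May 10, 1993 is a Monday and not a day on which Vance & Hale LLP's offices are closed, so no extension applies.

May 10, 1993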